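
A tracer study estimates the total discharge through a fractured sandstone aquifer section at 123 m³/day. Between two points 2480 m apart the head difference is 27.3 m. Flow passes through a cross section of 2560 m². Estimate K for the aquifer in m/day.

Hydraulic gradient i = Δh / L = 27.3 / 2480 = 0.01101.
From Q = K·A·i, K = Q / (A·i) = 123 / (2560 × 0.01101) = 4.365 m/day.

4.36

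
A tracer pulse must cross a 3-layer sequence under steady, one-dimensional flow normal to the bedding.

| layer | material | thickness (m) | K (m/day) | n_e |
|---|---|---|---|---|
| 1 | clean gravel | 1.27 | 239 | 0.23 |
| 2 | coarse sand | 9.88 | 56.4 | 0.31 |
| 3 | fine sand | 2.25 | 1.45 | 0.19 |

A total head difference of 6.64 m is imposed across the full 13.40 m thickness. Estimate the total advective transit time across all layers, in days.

0.987

With flow normal to the layers, continuity requires the same specific discharge q through every layer.
Σ(b_i/K_i) = 1.27/239 + 9.88/56.4 + 2.25/1.45 = 1.732 d.
q = Δh / Σ(b_i/K_i) = 6.64 / 1.732 = 3.833 m/day.
In each layer the seepage velocity is v_i = q/n_i, so the layer transit time is t_i = b_i·n_i / q:
  layer 1 (clean gravel): t_1 = 1.27 × 0.23 / 3.833 = 0.07620 d
  layer 2 (coarse sand): t_2 = 9.88 × 0.31 / 3.833 = 0.7990 d
  layer 3 (fine sand): t_3 = 2.25 × 0.19 / 3.833 = 0.1115 d
Total t = Σ t_i = 0.9867 days.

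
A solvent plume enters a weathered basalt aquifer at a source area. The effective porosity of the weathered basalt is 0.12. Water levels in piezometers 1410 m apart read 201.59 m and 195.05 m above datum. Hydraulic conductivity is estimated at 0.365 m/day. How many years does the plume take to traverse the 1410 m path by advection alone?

Hydraulic gradient i = (201.59 − 195.05) / 1410 = 6.54 / 1410 = 0.004638.
Darcy flux q = K · i = 0.3650 × 0.004638 = 0.001693 m/day.
Seepage velocity v = q / n_e = 0.001693 / 0.12 = 0.01411 m/day.
Travel time t = L / v = 1410 / 0.01411 = 99942 days = 273.6 years.

274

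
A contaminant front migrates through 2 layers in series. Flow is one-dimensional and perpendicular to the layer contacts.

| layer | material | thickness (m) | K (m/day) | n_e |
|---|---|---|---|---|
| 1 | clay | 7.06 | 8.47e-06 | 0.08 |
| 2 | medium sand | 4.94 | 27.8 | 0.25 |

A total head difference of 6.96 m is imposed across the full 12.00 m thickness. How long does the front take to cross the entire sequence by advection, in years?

With flow normal to the layers, continuity requires the same specific discharge q through every layer.
Σ(b_i/K_i) = 7.06/8.47e-06 + 4.94/27.8 = 8.335e+05 d.
q = Δh / Σ(b_i/K_i) = 6.96 / 8.335e+05 = 8.350e-06 m/day.
In each layer the seepage velocity is v_i = q/n_i, so the layer transit time is t_i = b_i·n_i / q:
  layer 1 (clay): t_1 = 7.06 × 0.08 / 8.350e-06 = 67641 d
  layer 2 (medium sand): t_2 = 4.94 × 0.25 / 8.350e-06 = 1.479e+05 d
Total t = Σ t_i = 2.155e+05 days = 590.1 years.

590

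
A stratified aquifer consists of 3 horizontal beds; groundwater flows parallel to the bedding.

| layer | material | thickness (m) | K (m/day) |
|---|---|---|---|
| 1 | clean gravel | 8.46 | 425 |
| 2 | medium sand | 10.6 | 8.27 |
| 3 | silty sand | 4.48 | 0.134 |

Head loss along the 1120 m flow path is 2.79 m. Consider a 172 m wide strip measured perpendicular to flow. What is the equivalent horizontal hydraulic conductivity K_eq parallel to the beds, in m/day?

Flow is parallel to layering, so each bed carries its own Darcy discharge and the transmissivities add.
Σ(K_i·b_i) = 425×8.46 + 8.27×10.6 + 0.134×4.48 = 3684 m²/day.
Total thickness b = 23.54 m, so K_eq = Σ(K_i·b_i)/b = 156.5 m/day.

156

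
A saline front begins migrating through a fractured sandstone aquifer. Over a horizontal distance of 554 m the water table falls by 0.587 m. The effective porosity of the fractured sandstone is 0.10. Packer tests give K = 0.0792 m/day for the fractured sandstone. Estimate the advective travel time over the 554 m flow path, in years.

1810

Hydraulic gradient i = Δh / L = 0.587 / 554 = 0.001060.
Darcy flux q = K · i = 0.07920 × 0.001060 = 8.392e-05 m/day.
Seepage velocity v = q / n_e = 8.392e-05 / 0.10 = 0.0008392 m/day.
Travel time t = L / v = 554 / 0.0008392 = 6.602e+05 days = 1807 years.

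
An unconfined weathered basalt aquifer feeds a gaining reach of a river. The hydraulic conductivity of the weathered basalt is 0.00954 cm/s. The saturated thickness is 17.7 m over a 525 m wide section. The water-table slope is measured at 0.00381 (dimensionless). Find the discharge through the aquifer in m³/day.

292

Convert K: 0.00954 cm/s × 864 = 8.243 m/day.
Cross-sectional area A = 525 × 17.7 = 9292 m².
Hydraulic gradient i = 0.00381.
Darcy's law: Q = K · A · i = 8.243 × 9292 × 0.003810 = 291.8 m³/day.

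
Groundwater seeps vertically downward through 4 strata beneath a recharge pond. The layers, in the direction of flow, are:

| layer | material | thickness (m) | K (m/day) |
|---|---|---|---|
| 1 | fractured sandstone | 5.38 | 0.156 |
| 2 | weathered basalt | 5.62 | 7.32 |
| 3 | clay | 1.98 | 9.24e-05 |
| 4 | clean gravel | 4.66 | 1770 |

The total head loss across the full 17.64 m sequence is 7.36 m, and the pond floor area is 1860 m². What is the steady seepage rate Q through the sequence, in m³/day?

Flow is perpendicular to layering, so the layers act in series and the equivalent K is the thickness-weighted harmonic mean.
Total thickness L = 5.38 + 5.62 + 1.98 + 4.66 = 17.64 m.
Σ(b_i/K_i) = 5.38/0.156 + 5.62/7.32 + 1.98/9.24e-05 + 4.66/1770 = 21464 d.
K_eq = L / Σ(b_i/K_i) = 17.64 / 21464 = 0.0008218 m/day.
Q = K_eq · A · (Δh/L) = 0.0008218 × 1860 × (7.36/17.64) = 0.6378 m³/day.

0.638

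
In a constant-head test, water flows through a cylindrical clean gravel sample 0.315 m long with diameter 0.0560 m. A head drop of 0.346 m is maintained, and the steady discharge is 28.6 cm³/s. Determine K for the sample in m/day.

913

Cross-sectional area A = π·(d/2)² = π × (0.0560/2)² = 0.002463 m².
Convert discharge: 28.6 cm³/s = 2.860e-05 m³/s.
Darcy's law rearranged: K = Q·L / (A·Δh) = 2.860e-05 × 0.315 / (0.002463 × 0.346) = 0.01057 m/s = 913.4 m/day.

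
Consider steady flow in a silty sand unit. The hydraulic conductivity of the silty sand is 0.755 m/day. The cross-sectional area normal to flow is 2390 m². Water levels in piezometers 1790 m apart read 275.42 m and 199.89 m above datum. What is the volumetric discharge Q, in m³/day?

76.1

Hydraulic gradient i = (275.42 − 199.89) / 1790 = 75.53 / 1790 = 0.04220.
Darcy's law: Q = K · A · i = 0.7550 × 2390 × 0.04220 = 76.14 m³/day.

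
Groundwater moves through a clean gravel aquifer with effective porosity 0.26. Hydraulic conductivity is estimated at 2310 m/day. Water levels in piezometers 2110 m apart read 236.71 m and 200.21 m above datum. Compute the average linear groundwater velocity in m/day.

154

Hydraulic gradient i = (236.71 − 200.21) / 2110 = 36.5 / 2110 = 0.01730.
Darcy flux q = K · i = 2310 × 0.01730 = 39.96 m/day.
Seepage velocity v = q / n_e = 39.96 / 0.26 = 153.7 m/day.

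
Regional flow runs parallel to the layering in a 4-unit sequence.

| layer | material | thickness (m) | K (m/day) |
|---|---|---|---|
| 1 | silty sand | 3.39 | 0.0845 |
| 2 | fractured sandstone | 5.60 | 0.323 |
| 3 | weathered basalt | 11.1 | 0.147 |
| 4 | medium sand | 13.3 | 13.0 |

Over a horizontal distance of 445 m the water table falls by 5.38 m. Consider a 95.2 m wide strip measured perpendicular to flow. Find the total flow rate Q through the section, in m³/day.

Flow is parallel to layering, so each bed carries its own Darcy discharge and the transmissivities add.
Σ(K_i·b_i) = 0.0845×3.39 + 0.323×5.60 + 0.147×11.1 + 13.0×13.3 = 176.6 m²/day.
Hydraulic gradient i = Δh / L = 5.38 / 445 = 0.01209.
Q = Σ(K_i·b_i) · W · i = 176.6 × 95.2 × 0.01209 = 203.3 m³/day.

203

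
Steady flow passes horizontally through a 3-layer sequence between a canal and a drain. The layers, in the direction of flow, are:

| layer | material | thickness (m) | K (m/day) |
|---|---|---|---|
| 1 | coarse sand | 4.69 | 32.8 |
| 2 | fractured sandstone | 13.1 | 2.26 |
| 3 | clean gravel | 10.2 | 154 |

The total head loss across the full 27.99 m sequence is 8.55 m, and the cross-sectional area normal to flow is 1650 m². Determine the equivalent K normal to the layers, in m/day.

Flow is perpendicular to layering, so the layers act in series and the equivalent K is the thickness-weighted harmonic mean.
Total thickness L = 4.69 + 13.1 + 10.2 = 27.99 m.
Σ(b_i/K_i) = 4.69/32.8 + 13.1/2.26 + 10.2/154 = 6.006 d.
K_eq = L / Σ(b_i/K_i) = 27.99 / 6.006 = 4.661 m/day.

4.66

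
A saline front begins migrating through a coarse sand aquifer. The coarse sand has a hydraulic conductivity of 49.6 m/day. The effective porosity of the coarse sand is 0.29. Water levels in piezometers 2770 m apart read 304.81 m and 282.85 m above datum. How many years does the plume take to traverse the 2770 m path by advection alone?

5.59

Hydraulic gradient i = (304.81 − 282.85) / 2770 = 21.96 / 2770 = 0.007928.
Darcy flux q = K · i = 49.60 × 0.007928 = 0.3932 m/day.
Seepage velocity v = q / n_e = 0.3932 / 0.29 = 1.356 m/day.
Travel time t = L / v = 2770 / 1.356 = 2043 days = 5.593 years.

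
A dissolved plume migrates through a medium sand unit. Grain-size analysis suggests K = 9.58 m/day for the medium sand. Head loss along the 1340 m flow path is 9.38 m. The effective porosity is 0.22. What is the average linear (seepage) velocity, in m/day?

0.305

Hydraulic gradient i = Δh / L = 9.38 / 1340 = 0.007000.
Darcy flux q = K · i = 9.580 × 0.007000 = 0.06706 m/day.
Seepage velocity v = q / n_e = 0.06706 / 0.22 = 0.3048 m/day.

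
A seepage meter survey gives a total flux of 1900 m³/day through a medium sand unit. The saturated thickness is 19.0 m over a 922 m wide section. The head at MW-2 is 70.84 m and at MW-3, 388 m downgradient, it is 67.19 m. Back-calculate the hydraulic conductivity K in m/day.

11.5

Cross-sectional area A = 922 × 19.0 = 17518 m².
Hydraulic gradient i = (70.84 − 67.19) / 388 = 3.65 / 388 = 0.009407.
From Q = K·A·i, K = Q / (A·i) = 1900 / (17518 × 0.009407) = 11.53 m/day.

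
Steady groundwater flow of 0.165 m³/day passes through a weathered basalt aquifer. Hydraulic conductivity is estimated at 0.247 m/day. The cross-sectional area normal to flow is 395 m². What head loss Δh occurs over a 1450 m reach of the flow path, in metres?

2.45

From Q = K·A·i, i = Q / (K·A) = 0.165 / (0.2470 × 395.0) = 0.001691.
Head loss Δh = i · L = 0.001691 × 1450 = 2.452 m.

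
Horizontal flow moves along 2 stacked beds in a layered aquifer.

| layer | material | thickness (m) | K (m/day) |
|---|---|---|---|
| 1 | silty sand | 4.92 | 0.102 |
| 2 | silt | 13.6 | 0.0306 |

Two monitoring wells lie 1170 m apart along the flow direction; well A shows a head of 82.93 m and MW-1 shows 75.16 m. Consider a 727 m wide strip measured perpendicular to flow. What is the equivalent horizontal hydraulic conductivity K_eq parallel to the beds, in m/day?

Flow is parallel to layering, so each bed carries its own Darcy discharge and the transmissivities add.
Σ(K_i·b_i) = 0.102×4.92 + 0.0306×13.6 = 0.9180 m²/day.
Total thickness b = 18.52 m, so K_eq = Σ(K_i·b_i)/b = 0.04957 m/day.

0.0496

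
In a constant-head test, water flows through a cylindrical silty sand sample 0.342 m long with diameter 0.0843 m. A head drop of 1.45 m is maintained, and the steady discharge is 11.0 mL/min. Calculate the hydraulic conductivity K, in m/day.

Cross-sectional area A = π·(d/2)² = π × (0.0843/2)² = 0.005581 m².
Convert discharge: 11.0 mL/min = 1.833e-07 m³/s.
Darcy's law rearranged: K = Q·L / (A·Δh) = 1.833e-07 × 0.342 / (0.005581 × 1.45) = 7.747e-06 m/s = 0.6694 m/day.

0.669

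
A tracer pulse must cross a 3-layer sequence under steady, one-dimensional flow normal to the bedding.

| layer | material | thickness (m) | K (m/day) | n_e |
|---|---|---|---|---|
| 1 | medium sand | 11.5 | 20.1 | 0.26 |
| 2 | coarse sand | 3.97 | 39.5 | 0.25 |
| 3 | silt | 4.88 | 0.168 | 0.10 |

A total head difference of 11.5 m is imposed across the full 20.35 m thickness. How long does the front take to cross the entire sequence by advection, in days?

With flow normal to the layers, continuity requires the same specific discharge q through every layer.
Σ(b_i/K_i) = 11.5/20.1 + 3.97/39.5 + 4.88/0.168 = 29.72 d.
q = Δh / Σ(b_i/K_i) = 11.5 / 29.72 = 0.3869 m/day.
In each layer the seepage velocity is v_i = q/n_i, so the layer transit time is t_i = b_i·n_i / q:
  layer 1 (medium sand): t_1 = 11.5 × 0.26 / 0.3869 = 7.727 d
  layer 2 (coarse sand): t_2 = 3.97 × 0.25 / 0.3869 = 2.565 d
  layer 3 (silt): t_3 = 4.88 × 0.10 / 0.3869 = 1.261 d
Total t = Σ t_i = 11.55 days.

11.6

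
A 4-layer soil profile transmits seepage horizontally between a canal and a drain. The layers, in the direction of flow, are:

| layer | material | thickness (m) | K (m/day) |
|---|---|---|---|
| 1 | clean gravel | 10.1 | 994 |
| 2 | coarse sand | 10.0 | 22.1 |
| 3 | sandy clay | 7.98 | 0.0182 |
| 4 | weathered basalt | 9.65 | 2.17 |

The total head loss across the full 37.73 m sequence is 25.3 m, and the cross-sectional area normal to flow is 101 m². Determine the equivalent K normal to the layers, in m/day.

Flow is perpendicular to layering, so the layers act in series and the equivalent K is the thickness-weighted harmonic mean.
Total thickness L = 10.1 + 10.0 + 7.98 + 9.65 = 37.73 m.
Σ(b_i/K_i) = 10.1/994 + 10.0/22.1 + 7.98/0.0182 + 9.65/2.17 = 443.4 d.
K_eq = L / Σ(b_i/K_i) = 37.73 / 443.4 = 0.08510 m/day.

0.0851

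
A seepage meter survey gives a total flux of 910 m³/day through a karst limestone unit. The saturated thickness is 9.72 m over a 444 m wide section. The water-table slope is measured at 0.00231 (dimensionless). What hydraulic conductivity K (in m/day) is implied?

91.3

Cross-sectional area A = 444 × 9.72 = 4316 m².
Hydraulic gradient i = 0.00231.
From Q = K·A·i, K = Q / (A·i) = 910 / (4316 × 0.002310) = 91.28 m/day.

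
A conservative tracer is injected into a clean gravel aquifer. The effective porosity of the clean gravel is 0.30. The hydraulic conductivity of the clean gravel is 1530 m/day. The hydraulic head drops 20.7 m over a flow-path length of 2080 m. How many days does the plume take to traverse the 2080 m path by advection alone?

Hydraulic gradient i = Δh / L = 20.7 / 2080 = 0.009952.
Darcy flux q = K · i = 1530 × 0.009952 = 15.23 m/day.
Seepage velocity v = q / n_e = 15.23 / 0.30 = 50.75 m/day.
Travel time t = L / v = 2080 / 50.75 = 40.98 days.

41.0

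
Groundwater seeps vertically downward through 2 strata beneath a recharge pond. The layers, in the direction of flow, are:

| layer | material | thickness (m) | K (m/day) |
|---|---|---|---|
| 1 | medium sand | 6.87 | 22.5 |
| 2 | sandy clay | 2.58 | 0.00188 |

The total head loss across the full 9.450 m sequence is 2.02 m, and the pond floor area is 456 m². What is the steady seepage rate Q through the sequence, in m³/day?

Flow is perpendicular to layering, so the layers act in series and the equivalent K is the thickness-weighted harmonic mean.
Total thickness L = 6.87 + 2.58 = 9.450 m.
Σ(b_i/K_i) = 6.87/22.5 + 2.58/0.00188 = 1373 d.
K_eq = L / Σ(b_i/K_i) = 9.450 / 1373 = 0.006885 m/day.
Q = K_eq · A · (Δh/L) = 0.006885 × 456 × (2.02/9.450) = 0.6711 m³/day.

0.671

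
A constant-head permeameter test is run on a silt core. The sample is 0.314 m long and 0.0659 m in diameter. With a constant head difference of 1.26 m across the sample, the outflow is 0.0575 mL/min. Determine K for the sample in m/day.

Cross-sectional area A = π·(d/2)² = π × (0.0659/2)² = 0.003411 m².
Convert discharge: 0.0575 mL/min = 9.583e-10 m³/s.
Darcy's law rearranged: K = Q·L / (A·Δh) = 9.583e-10 × 0.314 / (0.003411 × 1.26) = 7.002e-08 m/s = 0.006050 m/day.

0.00605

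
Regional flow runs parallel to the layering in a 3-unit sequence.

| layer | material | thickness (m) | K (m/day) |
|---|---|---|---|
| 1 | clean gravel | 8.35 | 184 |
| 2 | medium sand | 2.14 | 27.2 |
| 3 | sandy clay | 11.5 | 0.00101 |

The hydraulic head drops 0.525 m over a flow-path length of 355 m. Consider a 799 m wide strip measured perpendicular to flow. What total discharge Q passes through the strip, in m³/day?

1880

Flow is parallel to layering, so each bed carries its own Darcy discharge and the transmissivities add.
Σ(K_i·b_i) = 184×8.35 + 27.2×2.14 + 0.00101×11.5 = 1595 m²/day.
Hydraulic gradient i = Δh / L = 0.525 / 355 = 0.001479.
Q = Σ(K_i·b_i) · W · i = 1595 × 799 × 0.001479 = 1884 m³/day.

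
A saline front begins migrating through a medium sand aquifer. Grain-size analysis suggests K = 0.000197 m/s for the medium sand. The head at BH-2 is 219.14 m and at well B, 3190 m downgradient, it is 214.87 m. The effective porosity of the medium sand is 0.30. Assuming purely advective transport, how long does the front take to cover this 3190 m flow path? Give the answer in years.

115

Convert K: 0.000197 m/s × 86400 = 17.02 m/day.
Hydraulic gradient i = (219.14 − 214.87) / 3190 = 4.27 / 3190 = 0.001339.
Darcy flux q = K · i = 17.02 × 0.001339 = 0.02278 m/day.
Seepage velocity v = q / n_e = 0.02278 / 0.30 = 0.07594 m/day.
Travel time t = L / v = 3190 / 0.07594 = 42004 days = 115.0 years.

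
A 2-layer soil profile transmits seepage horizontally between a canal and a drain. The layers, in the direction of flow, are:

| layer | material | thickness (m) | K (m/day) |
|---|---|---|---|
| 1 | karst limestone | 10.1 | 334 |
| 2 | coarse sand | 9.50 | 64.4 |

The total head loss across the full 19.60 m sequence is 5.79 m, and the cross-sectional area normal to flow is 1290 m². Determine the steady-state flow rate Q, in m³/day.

Flow is perpendicular to layering, so the layers act in series and the equivalent K is the thickness-weighted harmonic mean.
Total thickness L = 10.1 + 9.50 = 19.60 m.
Σ(b_i/K_i) = 10.1/334 + 9.50/64.4 = 0.1778 d.
K_eq = L / Σ(b_i/K_i) = 19.60 / 0.1778 = 110.3 m/day.
Q = K_eq · A · (Δh/L) = 110.3 × 1290 × (5.79/19.60) = 42019 m³/day.

42000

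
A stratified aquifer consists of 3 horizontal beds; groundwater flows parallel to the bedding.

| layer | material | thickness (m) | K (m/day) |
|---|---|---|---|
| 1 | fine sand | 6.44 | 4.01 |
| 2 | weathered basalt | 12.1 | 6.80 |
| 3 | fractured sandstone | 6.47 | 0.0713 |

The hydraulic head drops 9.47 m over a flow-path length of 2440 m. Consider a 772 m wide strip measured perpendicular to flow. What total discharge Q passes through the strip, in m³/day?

325

Flow is parallel to layering, so each bed carries its own Darcy discharge and the transmissivities add.
Σ(K_i·b_i) = 4.01×6.44 + 6.80×12.1 + 0.0713×6.47 = 108.6 m²/day.
Hydraulic gradient i = Δh / L = 9.47 / 2440 = 0.003881.
Q = Σ(K_i·b_i) · W · i = 108.6 × 772 × 0.003881 = 325.3 m³/day.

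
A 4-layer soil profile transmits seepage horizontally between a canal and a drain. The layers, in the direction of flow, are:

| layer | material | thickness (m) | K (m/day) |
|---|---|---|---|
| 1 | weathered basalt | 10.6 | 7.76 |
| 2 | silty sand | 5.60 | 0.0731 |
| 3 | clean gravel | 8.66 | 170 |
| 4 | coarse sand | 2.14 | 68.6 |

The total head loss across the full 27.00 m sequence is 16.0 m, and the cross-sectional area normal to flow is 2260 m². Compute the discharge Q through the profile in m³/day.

Flow is perpendicular to layering, so the layers act in series and the equivalent K is the thickness-weighted harmonic mean.
Total thickness L = 10.6 + 5.60 + 8.66 + 2.14 = 27.00 m.
Σ(b_i/K_i) = 10.6/7.76 + 5.60/0.0731 + 8.66/170 + 2.14/68.6 = 78.06 d.
K_eq = L / Σ(b_i/K_i) = 27.00 / 78.06 = 0.3459 m/day.
Q = K_eq · A · (Δh/L) = 0.3459 × 2260 × (16.0/27.00) = 463.3 m³/day.

463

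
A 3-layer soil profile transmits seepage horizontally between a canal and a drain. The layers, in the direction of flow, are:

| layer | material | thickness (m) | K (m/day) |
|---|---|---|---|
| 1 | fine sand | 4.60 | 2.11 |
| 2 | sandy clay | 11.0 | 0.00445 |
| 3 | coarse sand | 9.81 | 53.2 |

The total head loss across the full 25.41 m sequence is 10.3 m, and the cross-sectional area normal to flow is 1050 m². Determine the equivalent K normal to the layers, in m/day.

Flow is perpendicular to layering, so the layers act in series and the equivalent K is the thickness-weighted harmonic mean.
Total thickness L = 4.60 + 11.0 + 9.81 = 25.41 m.
Σ(b_i/K_i) = 4.60/2.11 + 11.0/0.00445 + 9.81/53.2 = 2474 d.
K_eq = L / Σ(b_i/K_i) = 25.41 / 2474 = 0.01027 m/day.

0.0103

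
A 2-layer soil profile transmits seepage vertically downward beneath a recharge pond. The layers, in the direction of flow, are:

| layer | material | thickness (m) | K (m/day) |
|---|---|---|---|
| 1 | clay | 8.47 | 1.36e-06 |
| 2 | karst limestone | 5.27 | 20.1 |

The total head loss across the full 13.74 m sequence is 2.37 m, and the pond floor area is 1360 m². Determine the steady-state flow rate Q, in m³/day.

0.000518

Flow is perpendicular to layering, so the layers act in series and the equivalent K is the thickness-weighted harmonic mean.
Total thickness L = 8.47 + 5.27 = 13.74 m.
Σ(b_i/K_i) = 8.47/1.36e-06 + 5.27/20.1 = 6.228e+06 d.
K_eq = L / Σ(b_i/K_i) = 13.74 / 6.228e+06 = 2.206e-06 m/day.
Q = K_eq · A · (Δh/L) = 2.206e-06 × 1360 × (2.37/13.74) = 0.0005175 m³/day.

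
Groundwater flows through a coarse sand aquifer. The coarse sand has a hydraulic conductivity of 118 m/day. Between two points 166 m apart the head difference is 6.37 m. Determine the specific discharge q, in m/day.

4.53

Hydraulic gradient i = Δh / L = 6.37 / 166 = 0.03837.
Specific discharge q = K · i = 118.0 × 0.03837 = 4.528 m/day.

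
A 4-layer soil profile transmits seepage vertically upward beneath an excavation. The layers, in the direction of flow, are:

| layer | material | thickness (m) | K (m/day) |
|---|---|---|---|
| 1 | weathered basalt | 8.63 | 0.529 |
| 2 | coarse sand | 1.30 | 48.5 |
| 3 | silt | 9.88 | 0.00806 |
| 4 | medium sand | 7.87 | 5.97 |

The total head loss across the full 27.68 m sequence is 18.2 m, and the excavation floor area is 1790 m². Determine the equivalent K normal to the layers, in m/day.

0.0223

Flow is perpendicular to layering, so the layers act in series and the equivalent K is the thickness-weighted harmonic mean.
Total thickness L = 8.63 + 1.30 + 9.88 + 7.87 = 27.68 m.
Σ(b_i/K_i) = 8.63/0.529 + 1.30/48.5 + 9.88/0.00806 + 7.87/5.97 = 1243 d.
K_eq = L / Σ(b_i/K_i) = 27.68 / 1243 = 0.02226 m/day.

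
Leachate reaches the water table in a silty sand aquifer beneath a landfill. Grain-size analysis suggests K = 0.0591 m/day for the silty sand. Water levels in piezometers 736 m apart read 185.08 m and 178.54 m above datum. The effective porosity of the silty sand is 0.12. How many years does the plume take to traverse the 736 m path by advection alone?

Hydraulic gradient i = (185.08 − 178.54) / 736 = 6.54 / 736 = 0.008886.
Darcy flux q = K · i = 0.05910 × 0.008886 = 0.0005252 m/day.
Seepage velocity v = q / n_e = 0.0005252 / 0.12 = 0.004376 m/day.
Travel time t = L / v = 736 / 0.004376 = 1.682e+05 days = 460.4 years.

460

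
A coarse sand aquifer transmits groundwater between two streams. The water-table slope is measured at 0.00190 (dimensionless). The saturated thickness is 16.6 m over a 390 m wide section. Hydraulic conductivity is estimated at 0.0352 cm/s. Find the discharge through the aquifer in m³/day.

374

Convert K: 0.0352 cm/s × 864 = 30.41 m/day.
Cross-sectional area A = 390 × 16.6 = 6474 m².
Hydraulic gradient i = 0.00190.
Darcy's law: Q = K · A · i = 30.41 × 6474 × 0.001900 = 374.1 m³/day.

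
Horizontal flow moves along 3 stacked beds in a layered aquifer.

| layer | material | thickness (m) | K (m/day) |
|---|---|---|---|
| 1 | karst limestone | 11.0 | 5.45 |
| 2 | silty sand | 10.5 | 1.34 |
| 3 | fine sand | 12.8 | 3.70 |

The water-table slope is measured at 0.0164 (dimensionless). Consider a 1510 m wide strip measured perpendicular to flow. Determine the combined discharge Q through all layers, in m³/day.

Flow is parallel to layering, so each bed carries its own Darcy discharge and the transmissivities add.
Σ(K_i·b_i) = 5.45×11.0 + 1.34×10.5 + 3.70×12.8 = 121.4 m²/day.
Hydraulic gradient i = 0.0164.
Q = Σ(K_i·b_i) · W · i = 121.4 × 1510 × 0.01640 = 3006 m³/day.

3010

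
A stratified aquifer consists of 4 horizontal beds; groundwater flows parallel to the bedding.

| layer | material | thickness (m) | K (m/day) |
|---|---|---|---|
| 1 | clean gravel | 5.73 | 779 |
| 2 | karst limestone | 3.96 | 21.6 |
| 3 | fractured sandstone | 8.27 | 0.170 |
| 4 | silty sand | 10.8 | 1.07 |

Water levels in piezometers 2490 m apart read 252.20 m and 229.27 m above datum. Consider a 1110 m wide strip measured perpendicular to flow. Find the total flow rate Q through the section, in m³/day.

46600

Flow is parallel to layering, so each bed carries its own Darcy discharge and the transmissivities add.
Σ(K_i·b_i) = 779×5.73 + 21.6×3.96 + 0.170×8.27 + 1.07×10.8 = 4562 m²/day.
Hydraulic gradient i = (252.20 − 229.27) / 2490 = 22.93 / 2490 = 0.009209.
Q = Σ(K_i·b_i) · W · i = 4562 × 1110 × 0.009209 = 46634 m³/day.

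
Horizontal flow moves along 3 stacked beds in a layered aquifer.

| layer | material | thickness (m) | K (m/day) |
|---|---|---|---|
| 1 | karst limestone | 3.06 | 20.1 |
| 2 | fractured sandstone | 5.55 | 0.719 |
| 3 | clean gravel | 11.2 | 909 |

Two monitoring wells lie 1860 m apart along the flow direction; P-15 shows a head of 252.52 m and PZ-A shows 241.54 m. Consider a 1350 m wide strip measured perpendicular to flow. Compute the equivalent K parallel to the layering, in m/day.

517

Flow is parallel to layering, so each bed carries its own Darcy discharge and the transmissivities add.
Σ(K_i·b_i) = 20.1×3.06 + 0.719×5.55 + 909×11.2 = 10246 m²/day.
Total thickness b = 19.81 m, so K_eq = Σ(K_i·b_i)/b = 517.2 m/day.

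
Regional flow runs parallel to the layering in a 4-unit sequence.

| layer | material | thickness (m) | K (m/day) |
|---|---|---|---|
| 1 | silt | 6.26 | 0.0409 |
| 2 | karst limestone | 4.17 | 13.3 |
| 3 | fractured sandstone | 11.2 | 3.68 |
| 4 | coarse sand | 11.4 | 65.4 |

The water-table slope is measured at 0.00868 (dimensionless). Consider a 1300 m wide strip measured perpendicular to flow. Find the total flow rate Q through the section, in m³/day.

9510

Flow is parallel to layering, so each bed carries its own Darcy discharge and the transmissivities add.
Σ(K_i·b_i) = 0.0409×6.26 + 13.3×4.17 + 3.68×11.2 + 65.4×11.4 = 842.5 m²/day.
Hydraulic gradient i = 0.00868.
Q = Σ(K_i·b_i) · W · i = 842.5 × 1300 × 0.008680 = 9507 m³/day.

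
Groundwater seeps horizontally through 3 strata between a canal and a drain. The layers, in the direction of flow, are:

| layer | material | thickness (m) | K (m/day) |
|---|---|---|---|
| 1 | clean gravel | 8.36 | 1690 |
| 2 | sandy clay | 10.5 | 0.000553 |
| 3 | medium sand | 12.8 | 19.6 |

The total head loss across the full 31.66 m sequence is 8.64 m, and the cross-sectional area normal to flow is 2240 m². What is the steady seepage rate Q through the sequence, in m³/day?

1.02

Flow is perpendicular to layering, so the layers act in series and the equivalent K is the thickness-weighted harmonic mean.
Total thickness L = 8.36 + 10.5 + 12.8 = 31.66 m.
Σ(b_i/K_i) = 8.36/1690 + 10.5/0.000553 + 12.8/19.6 = 18988 d.
K_eq = L / Σ(b_i/K_i) = 31.66 / 18988 = 0.001667 m/day.
Q = K_eq · A · (Δh/L) = 0.001667 × 2240 × (8.64/31.66) = 1.019 m³/day.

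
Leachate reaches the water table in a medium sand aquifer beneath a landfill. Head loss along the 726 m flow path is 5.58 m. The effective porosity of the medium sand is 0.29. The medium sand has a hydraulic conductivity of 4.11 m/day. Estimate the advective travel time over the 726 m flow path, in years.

18.2

Hydraulic gradient i = Δh / L = 5.58 / 726 = 0.007686.
Darcy flux q = K · i = 4.110 × 0.007686 = 0.03159 m/day.
Seepage velocity v = q / n_e = 0.03159 / 0.29 = 0.1089 m/day.
Travel time t = L / v = 726 / 0.1089 = 6665 days = 18.25 years.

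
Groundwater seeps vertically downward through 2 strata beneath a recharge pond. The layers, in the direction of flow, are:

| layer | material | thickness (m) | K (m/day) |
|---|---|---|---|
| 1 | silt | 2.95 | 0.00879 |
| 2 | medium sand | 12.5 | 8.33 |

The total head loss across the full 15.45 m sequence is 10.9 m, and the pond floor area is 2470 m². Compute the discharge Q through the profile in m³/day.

79.9

Flow is perpendicular to layering, so the layers act in series and the equivalent K is the thickness-weighted harmonic mean.
Total thickness L = 2.95 + 12.5 = 15.45 m.
Σ(b_i/K_i) = 2.95/0.00879 + 12.5/8.33 = 337.1 d.
K_eq = L / Σ(b_i/K_i) = 15.45 / 337.1 = 0.04583 m/day.
Q = K_eq · A · (Δh/L) = 0.04583 × 2470 × (10.9/15.45) = 79.86 m³/day.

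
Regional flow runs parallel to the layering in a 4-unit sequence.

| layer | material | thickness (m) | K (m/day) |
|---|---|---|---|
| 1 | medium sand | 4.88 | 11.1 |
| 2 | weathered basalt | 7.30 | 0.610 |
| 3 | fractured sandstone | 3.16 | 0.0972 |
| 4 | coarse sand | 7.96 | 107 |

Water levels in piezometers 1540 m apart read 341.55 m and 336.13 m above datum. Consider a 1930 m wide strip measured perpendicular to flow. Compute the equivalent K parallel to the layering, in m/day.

39.1

Flow is parallel to layering, so each bed carries its own Darcy discharge and the transmissivities add.
Σ(K_i·b_i) = 11.1×4.88 + 0.610×7.30 + 0.0972×3.16 + 107×7.96 = 910.6 m²/day.
Total thickness b = 23.30 m, so K_eq = Σ(K_i·b_i)/b = 39.08 m/day.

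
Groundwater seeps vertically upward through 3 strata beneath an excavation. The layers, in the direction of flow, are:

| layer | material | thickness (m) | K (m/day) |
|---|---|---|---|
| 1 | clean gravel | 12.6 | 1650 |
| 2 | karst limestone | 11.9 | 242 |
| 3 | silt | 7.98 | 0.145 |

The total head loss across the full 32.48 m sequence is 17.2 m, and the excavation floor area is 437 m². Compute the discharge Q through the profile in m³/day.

136

Flow is perpendicular to layering, so the layers act in series and the equivalent K is the thickness-weighted harmonic mean.
Total thickness L = 12.6 + 11.9 + 7.98 = 32.48 m.
Σ(b_i/K_i) = 12.6/1650 + 11.9/242 + 7.98/0.145 = 55.09 d.
K_eq = L / Σ(b_i/K_i) = 32.48 / 55.09 = 0.5896 m/day.
Q = K_eq · A · (Δh/L) = 0.5896 × 437 × (17.2/32.48) = 136.4 m³/day.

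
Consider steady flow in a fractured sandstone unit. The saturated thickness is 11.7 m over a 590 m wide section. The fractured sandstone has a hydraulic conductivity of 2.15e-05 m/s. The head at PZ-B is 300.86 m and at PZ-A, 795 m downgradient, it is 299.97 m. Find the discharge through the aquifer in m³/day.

14.4

Convert K: 2.15e-05 m/s × 86400 = 1.858 m/day.
Cross-sectional area A = 590 × 11.7 = 6903 m².
Hydraulic gradient i = (300.86 − 299.97) / 795 = 0.89 / 795 = 0.001119.
Darcy's law: Q = K · A · i = 1.858 × 6903 × 0.001119 = 14.36 m³/day.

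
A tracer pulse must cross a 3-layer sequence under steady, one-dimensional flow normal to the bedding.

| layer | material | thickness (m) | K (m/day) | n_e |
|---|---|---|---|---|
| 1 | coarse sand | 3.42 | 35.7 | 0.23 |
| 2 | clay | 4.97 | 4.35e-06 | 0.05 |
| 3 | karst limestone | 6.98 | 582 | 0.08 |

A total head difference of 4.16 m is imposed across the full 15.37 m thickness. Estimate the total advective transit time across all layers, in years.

With flow normal to the layers, continuity requires the same specific discharge q through every layer.
Σ(b_i/K_i) = 3.42/35.7 + 4.97/4.35e-06 + 6.98/582 = 1.143e+06 d.
q = Δh / Σ(b_i/K_i) = 4.16 / 1.143e+06 = 3.641e-06 m/day.
In each layer the seepage velocity is v_i = q/n_i, so the layer transit time is t_i = b_i·n_i / q:
  layer 1 (coarse sand): t_1 = 3.42 × 0.23 / 3.641e-06 = 2.160e+05 d
  layer 2 (clay): t_2 = 4.97 × 0.05 / 3.641e-06 = 68250 d
  layer 3 (karst limestone): t_3 = 6.98 × 0.08 / 3.641e-06 = 1.534e+05 d
Total t = Σ t_i = 4.376e+05 days = 1198 years.

1200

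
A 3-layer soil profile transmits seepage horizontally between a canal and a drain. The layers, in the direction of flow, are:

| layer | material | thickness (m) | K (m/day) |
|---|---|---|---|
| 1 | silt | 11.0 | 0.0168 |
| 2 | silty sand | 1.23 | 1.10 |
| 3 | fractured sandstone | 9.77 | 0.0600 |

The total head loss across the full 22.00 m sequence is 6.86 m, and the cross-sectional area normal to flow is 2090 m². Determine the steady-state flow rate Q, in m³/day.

Flow is perpendicular to layering, so the layers act in series and the equivalent K is the thickness-weighted harmonic mean.
Total thickness L = 11.0 + 1.23 + 9.77 = 22.00 m.
Σ(b_i/K_i) = 11.0/0.0168 + 1.23/1.10 + 9.77/0.0600 = 818.7 d.
K_eq = L / Σ(b_i/K_i) = 22.00 / 818.7 = 0.02687 m/day.
Q = K_eq · A · (Δh/L) = 0.02687 × 2090 × (6.86/22.00) = 17.51 m³/day.

17.5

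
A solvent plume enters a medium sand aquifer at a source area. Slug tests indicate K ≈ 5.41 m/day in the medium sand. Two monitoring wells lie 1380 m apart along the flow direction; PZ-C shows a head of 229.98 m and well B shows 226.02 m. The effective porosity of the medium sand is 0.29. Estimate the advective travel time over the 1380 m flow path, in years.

70.6

Hydraulic gradient i = (229.98 − 226.02) / 1380 = 3.96 / 1380 = 0.002870.
Darcy flux q = K · i = 5.410 × 0.002870 = 0.01552 m/day.
Seepage velocity v = q / n_e = 0.01552 / 0.29 = 0.05353 m/day.
Travel time t = L / v = 1380 / 0.05353 = 25779 days = 70.58 years.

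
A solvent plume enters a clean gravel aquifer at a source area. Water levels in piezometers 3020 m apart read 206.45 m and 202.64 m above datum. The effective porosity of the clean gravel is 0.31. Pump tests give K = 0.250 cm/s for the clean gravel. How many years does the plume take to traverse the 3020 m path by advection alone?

Convert K: 0.250 cm/s × 864 = 216.0 m/day.
Hydraulic gradient i = (206.45 − 202.64) / 3020 = 3.81 / 3020 = 0.001262.
Darcy flux q = K · i = 216.0 × 0.001262 = 0.2725 m/day.
Seepage velocity v = q / n_e = 0.2725 / 0.31 = 0.8790 m/day.
Travel time t = L / v = 3020 / 0.8790 = 3436 days = 9.406 years.

9.41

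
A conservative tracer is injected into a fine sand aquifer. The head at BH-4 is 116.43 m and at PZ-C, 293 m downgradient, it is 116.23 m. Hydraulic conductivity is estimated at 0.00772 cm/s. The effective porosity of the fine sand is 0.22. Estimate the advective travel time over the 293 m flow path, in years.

Convert K: 0.00772 cm/s × 864 = 6.670 m/day.
Hydraulic gradient i = (116.43 − 116.23) / 293 = 0.2 / 293 = 0.0006826.
Darcy flux q = K · i = 6.670 × 0.0006826 = 0.004553 m/day.
Seepage velocity v = q / n_e = 0.004553 / 0.22 = 0.02070 m/day.
Travel time t = L / v = 293 / 0.02070 = 14158 days = 38.76 years.

38.8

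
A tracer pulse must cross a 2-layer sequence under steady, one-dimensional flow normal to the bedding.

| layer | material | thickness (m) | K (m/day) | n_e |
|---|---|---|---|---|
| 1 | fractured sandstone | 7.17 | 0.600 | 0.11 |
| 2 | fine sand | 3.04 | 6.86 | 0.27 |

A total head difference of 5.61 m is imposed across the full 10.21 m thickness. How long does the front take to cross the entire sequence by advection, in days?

With flow normal to the layers, continuity requires the same specific discharge q through every layer.
Σ(b_i/K_i) = 7.17/0.600 + 3.04/6.86 = 12.39 d.
q = Δh / Σ(b_i/K_i) = 5.61 / 12.39 = 0.4527 m/day.
In each layer the seepage velocity is v_i = q/n_i, so the layer transit time is t_i = b_i·n_i / q:
  layer 1 (fractured sandstone): t_1 = 7.17 × 0.11 / 0.4527 = 1.742 d
  layer 2 (fine sand): t_2 = 3.04 × 0.27 / 0.4527 = 1.813 d
Total t = Σ t_i = 3.556 days.

3.56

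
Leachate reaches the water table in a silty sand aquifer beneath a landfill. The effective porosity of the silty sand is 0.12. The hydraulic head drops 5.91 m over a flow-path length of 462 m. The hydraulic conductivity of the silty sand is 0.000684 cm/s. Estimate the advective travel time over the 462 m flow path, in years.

20.1

Convert K: 0.000684 cm/s × 864 = 0.5910 m/day.
Hydraulic gradient i = Δh / L = 5.91 / 462 = 0.01279.
Darcy flux q = K · i = 0.5910 × 0.01279 = 0.007560 m/day.
Seepage velocity v = q / n_e = 0.007560 / 0.12 = 0.06300 m/day.
Travel time t = L / v = 462 / 0.06300 = 7333 days = 20.08 years.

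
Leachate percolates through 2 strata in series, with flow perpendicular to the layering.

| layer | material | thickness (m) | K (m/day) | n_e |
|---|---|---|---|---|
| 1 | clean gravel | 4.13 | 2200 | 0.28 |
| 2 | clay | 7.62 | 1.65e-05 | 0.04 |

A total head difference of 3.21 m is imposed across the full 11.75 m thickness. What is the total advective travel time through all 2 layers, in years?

With flow normal to the layers, continuity requires the same specific discharge q through every layer.
Σ(b_i/K_i) = 4.13/2200 + 7.62/1.65e-05 = 4.618e+05 d.
q = Δh / Σ(b_i/K_i) = 3.21 / 4.618e+05 = 6.951e-06 m/day.
In each layer the seepage velocity is v_i = q/n_i, so the layer transit time is t_i = b_i·n_i / q:
  layer 1 (clean gravel): t_1 = 4.13 × 0.28 / 6.951e-06 = 1.664e+05 d
  layer 2 (clay): t_2 = 7.62 × 0.04 / 6.951e-06 = 43851 d
Total t = Σ t_i = 2.102e+05 days = 575.6 years.

576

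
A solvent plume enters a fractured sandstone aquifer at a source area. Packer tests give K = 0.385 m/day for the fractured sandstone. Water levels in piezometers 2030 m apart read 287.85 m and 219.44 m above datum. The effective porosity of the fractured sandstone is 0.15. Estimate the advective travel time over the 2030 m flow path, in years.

64.3

Hydraulic gradient i = (287.85 − 219.44) / 2030 = 68.41 / 2030 = 0.03370.
Darcy flux q = K · i = 0.3850 × 0.03370 = 0.01297 m/day.
Seepage velocity v = q / n_e = 0.01297 / 0.15 = 0.08650 m/day.
Travel time t = L / v = 2030 / 0.08650 = 23469 days = 64.26 years.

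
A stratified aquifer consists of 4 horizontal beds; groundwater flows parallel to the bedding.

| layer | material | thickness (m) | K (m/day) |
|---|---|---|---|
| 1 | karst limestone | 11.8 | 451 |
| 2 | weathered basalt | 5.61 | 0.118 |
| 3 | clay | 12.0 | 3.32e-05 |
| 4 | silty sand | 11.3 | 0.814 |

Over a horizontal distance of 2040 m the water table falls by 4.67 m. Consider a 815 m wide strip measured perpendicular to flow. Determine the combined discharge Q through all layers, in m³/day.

9950

Flow is parallel to layering, so each bed carries its own Darcy discharge and the transmissivities add.
Σ(K_i·b_i) = 451×11.8 + 0.118×5.61 + 3.32e-05×12.0 + 0.814×11.3 = 5332 m²/day.
Hydraulic gradient i = Δh / L = 4.67 / 2040 = 0.002289.
Q = Σ(K_i·b_i) · W · i = 5332 × 815 × 0.002289 = 9947 m³/day.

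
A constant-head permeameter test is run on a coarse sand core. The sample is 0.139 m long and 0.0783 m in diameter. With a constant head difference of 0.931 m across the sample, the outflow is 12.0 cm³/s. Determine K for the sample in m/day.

32.1

Cross-sectional area A = π·(d/2)² = π × (0.0783/2)² = 0.004815 m².
Convert discharge: 12.0 cm³/s = 1.200e-05 m³/s.
Darcy's law rearranged: K = Q·L / (A·Δh) = 1.200e-05 × 0.139 / (0.004815 × 0.931) = 0.0003721 m/s = 32.15 m/day.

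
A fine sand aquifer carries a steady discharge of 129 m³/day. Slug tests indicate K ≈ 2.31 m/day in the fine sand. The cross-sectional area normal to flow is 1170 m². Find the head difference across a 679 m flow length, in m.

32.4

From Q = K·A·i, i = Q / (K·A) = 129 / (2.310 × 1170) = 0.04773.
Head loss Δh = i · L = 0.04773 × 679 = 32.41 m.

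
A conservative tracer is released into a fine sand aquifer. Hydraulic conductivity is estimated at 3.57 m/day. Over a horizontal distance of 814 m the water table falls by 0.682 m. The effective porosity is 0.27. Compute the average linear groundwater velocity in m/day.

0.0111

Hydraulic gradient i = Δh / L = 0.682 / 814 = 0.0008378.
Darcy flux q = K · i = 3.570 × 0.0008378 = 0.002991 m/day.
Seepage velocity v = q / n_e = 0.002991 / 0.27 = 0.01108 m/day.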